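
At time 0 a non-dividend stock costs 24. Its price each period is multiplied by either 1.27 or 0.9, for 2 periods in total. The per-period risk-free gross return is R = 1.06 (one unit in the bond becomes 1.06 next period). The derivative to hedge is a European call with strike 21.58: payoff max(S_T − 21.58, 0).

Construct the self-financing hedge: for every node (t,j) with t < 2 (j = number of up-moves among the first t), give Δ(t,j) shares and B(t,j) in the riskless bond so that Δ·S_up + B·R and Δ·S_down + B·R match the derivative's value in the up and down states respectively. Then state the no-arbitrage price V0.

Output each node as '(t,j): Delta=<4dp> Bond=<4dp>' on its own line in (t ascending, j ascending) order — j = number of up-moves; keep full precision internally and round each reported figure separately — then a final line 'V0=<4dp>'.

(0,0): Delta=0.8710 Bond=-15.4957
(1,0): Delta=0.7322 Bond=-13.4289
(1,1): Delta=1.0000 Bond=-20.3585
V0=5.4074

Risk-neutral probability p* = (R−d)/(u−d) = (1.06−0.9)/(1.27−0.9) = 0.4324.
At expiry t=2: V(2,0)=0.0000, V(2,1)=5.8520, V(2,2)=17.1296
Node (1,0) S=21.6000: V=(p*·5.8520+(1−p*)·0.0000)/1.06=2.3874; Δ=(5.8520−0.0000)/(27.4320−19.4400)=0.7322; B=V−Δ·S=-13.4289
Node (1,1) S=30.4800: V=(p*·17.1296+(1−p*)·5.8520)/1.06=10.1215; Δ=(17.1296−5.8520)/(38.7096−27.4320)=1.0000; B=V−Δ·S=-20.3585
Node (0,0) S=24.0000: V=(p*·10.1215+(1−p*)·2.3874)/1.06=5.4074; Δ=(10.1215−2.3874)/(30.4800−21.6000)=0.8710; B=V−Δ·S=-15.4957
The time-0 hedge costs 5.4074, which is the no-arbitrage price.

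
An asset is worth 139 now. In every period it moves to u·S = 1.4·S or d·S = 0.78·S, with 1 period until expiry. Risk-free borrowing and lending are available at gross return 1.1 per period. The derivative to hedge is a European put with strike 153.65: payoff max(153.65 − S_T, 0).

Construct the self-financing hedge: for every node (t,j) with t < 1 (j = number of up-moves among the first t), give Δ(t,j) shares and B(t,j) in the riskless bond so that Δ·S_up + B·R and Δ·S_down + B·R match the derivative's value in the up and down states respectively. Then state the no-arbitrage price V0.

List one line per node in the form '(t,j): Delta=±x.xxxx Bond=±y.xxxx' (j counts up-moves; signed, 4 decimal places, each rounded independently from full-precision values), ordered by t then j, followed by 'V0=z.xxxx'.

(0,0): Delta=-0.5248 Bond=92.8475
V0=19.8959

The replicating-portfolio and risk-neutral prices coincide; use p* = (1.1−0.78)/(1.4−0.78) = 0.5161 for the latter.
Terminal payoffs: V(1,0)=45.2300, V(1,1)=0.0000
Node (0,0) S=139.0000: V=(p*·0.0000+(1−p*)·45.2300)/1.1=19.8959; Δ=(0.0000−45.2300)/(194.6000−108.4200)=-0.5248; B=V−Δ·S=92.8475
Self-financing check: at every node Δ·S+B equals the discounted successor values.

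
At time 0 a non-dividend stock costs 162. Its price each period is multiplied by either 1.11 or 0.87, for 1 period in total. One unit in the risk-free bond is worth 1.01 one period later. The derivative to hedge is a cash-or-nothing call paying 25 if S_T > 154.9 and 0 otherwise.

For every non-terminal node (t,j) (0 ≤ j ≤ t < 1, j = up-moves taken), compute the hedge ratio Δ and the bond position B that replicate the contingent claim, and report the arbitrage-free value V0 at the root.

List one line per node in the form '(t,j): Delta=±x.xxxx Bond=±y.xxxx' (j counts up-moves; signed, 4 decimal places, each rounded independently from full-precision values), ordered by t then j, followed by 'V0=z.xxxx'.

(0,0): Delta=0.6430 Bond=-89.7277
V0=14.4389

Since d<R<u, set p* = (R−d)/(u−d) = 0.5833; price each node as the discounted p*-expectation of its children.
Payoff layer (t=1): V(1,0)=0.0000, V(1,1)=25.0000
  t=0,j=0: stock 162.0000 → up 179.8200 (V=25.0000), down 140.9400 (V=0.0000). Price 14.4389; hedge Δ=0.6430, bond B=-89.7277.
Root portfolio cost Δ·162+B reproduces V0=14.4389.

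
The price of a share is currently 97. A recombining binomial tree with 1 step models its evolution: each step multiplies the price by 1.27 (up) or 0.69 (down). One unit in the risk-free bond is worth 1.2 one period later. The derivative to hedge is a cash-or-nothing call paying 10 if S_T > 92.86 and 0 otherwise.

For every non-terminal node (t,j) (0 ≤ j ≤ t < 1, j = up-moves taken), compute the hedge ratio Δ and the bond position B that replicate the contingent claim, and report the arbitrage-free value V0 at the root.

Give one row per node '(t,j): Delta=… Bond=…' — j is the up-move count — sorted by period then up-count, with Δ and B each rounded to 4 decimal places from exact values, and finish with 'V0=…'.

Risk-neutral probability p* = (R−d)/(u−d) = (1.2−0.69)/(1.27−0.69) = 0.8793.
Terminal payoffs: V(1,0)=0.0000, V(1,1)=10.0000
  t=0,j=0: stock 97.0000 → up 123.1900 (V=10.0000), down 66.9300 (V=0.0000). Price 7.3276; hedge Δ=0.1777, bond B=-9.9138.
Check: Δ(0,0)·S0 + B(0,0) = 7.3276 = V0.

(0,0): Delta=0.1777 Bond=-9.9138
V0=7.3276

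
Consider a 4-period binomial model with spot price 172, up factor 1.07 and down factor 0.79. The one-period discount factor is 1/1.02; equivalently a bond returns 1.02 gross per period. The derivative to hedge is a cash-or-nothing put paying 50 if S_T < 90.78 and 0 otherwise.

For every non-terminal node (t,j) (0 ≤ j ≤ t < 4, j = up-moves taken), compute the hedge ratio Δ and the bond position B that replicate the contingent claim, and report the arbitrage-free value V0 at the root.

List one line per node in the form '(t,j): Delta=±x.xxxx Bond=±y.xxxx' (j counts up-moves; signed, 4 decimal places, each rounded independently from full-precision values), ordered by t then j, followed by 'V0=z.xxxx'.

(0,0): Delta=-0.0769 Bond=14.1341
(1,0): Delta=-0.3706 Bond=54.3235
(1,1): Delta=-0.0297 Bond=5.7414
(2,0): Delta=-1.3397 Bond=159.4388
(2,1): Delta=-0.2150 Bond=32.7950
(2,2): Delta=0.0000 Bond=0.0000
(3,0): Delta=0.0000 Bond=49.0196
(3,1): Delta=-1.5547 Bond=187.3249
(3,2): Delta=0.0000 Bond=0.0000
(3,3): Delta=0.0000 Bond=0.0000
V0=0.9112

Under the risk-neutral measure, an up-move has probability p* = (R−d)/(u−d) = 0.8214 and values discount at R = 1.02.
Payoff layer (t=4): V(4,0)=50.0000, V(4,1)=50.0000, V(4,2)=0.0000, V(4,3)=0.0000, V(4,4)=0.0000
Node (3,0) S=84.8027: V=(p*·50.0000+(1−p*)·50.0000)/1.02=49.0196; Δ=(50.0000−50.0000)/(90.7389−66.9941)=0.0000; B=V−Δ·S=49.0196
Node (3,1) S=114.8594: V=(p*·0.0000+(1−p*)·50.0000)/1.02=8.7535; Δ=(0.0000−50.0000)/(122.8995−90.7389)=-1.5547; B=V−Δ·S=187.3249
Node (3,2) S=155.5690: V=(p*·0.0000+(1−p*)·0.0000)/1.02=0.0000; Δ=(0.0000−0.0000)/(166.4588−122.8995)=0.0000; B=V−Δ·S=0.0000
Node (3,3) S=210.7074: V=(p*·0.0000+(1−p*)·0.0000)/1.02=0.0000; Δ=(0.0000−0.0000)/(225.4569−166.4588)=0.0000; B=V−Δ·S=0.0000
Node (2,0) S=107.3452: V=(p*·8.7535+(1−p*)·49.0196)/1.02=15.6313; Δ=(8.7535−49.0196)/(114.8594−84.8027)=-1.3397; B=V−Δ·S=159.4388
Node (2,1) S=145.3916: V=(p*·0.0000+(1−p*)·8.7535)/1.02=1.5325; Δ=(0.0000−8.7535)/(155.5690−114.8594)=-0.2150; B=V−Δ·S=32.7950
Node (2,2) S=196.9228: V=(p*·0.0000+(1−p*)·0.0000)/1.02=0.0000; Δ=(0.0000−0.0000)/(210.7074−155.5690)=0.0000; B=V−Δ·S=0.0000
Node (1,0) S=135.8800: V=(p*·1.5325+(1−p*)·15.6313)/1.02=3.9707; Δ=(1.5325−15.6313)/(145.3916−107.3452)=-0.3706; B=V−Δ·S=54.3235
Node (1,1) S=184.0400: V=(p*·0.0000+(1−p*)·1.5325)/1.02=0.2683; Δ=(0.0000−1.5325)/(196.9228−145.3916)=-0.0297; B=V−Δ·S=5.7414
Node (0,0) S=172.0000: V=(p*·0.2683+(1−p*)·3.9707)/1.02=0.9112; Δ=(0.2683−3.9707)/(184.0400−135.8800)=-0.0769; B=V−Δ·S=14.1341
Check: Δ(0,0)·S0 + B(0,0) = 0.9112 = V0.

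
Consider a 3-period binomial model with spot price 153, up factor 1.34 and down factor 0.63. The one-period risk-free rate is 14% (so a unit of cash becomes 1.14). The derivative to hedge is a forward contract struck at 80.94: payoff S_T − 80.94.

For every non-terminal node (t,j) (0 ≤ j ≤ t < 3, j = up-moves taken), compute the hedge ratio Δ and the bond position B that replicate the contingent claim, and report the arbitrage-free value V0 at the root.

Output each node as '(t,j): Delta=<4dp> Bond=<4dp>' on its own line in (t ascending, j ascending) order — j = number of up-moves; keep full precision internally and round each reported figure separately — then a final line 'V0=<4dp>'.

The replicating-portfolio and risk-neutral prices coincide; use p* = (1.14−0.63)/(1.34−0.63) = 0.7183 for the latter.
Terminal values V(3,·): V(3,0)=-42.6828, V(3,1)=0.4324, V(3,2)=92.1379, V(3,3)=287.1939
(2,0): S=60.7257. Δ = (V_up−V_dn)/(S_up−S_dn) = (0.4324−-42.6828)/(81.3724−38.2572) = 1.0000. V = [p*·0.4324 + (1−p*)·-42.6828]/1.14 = -10.2743. B = V − Δ·S = -71.0000.
(2,1): S=129.1626. Δ = (V_up−V_dn)/(S_up−S_dn) = (92.1379−0.4324)/(173.0779−81.3724) = 1.0000. V = [p*·92.1379 + (1−p*)·0.4324]/1.14 = 58.1626. B = V − Δ·S = -71.0000.
(2,2): S=274.7268. Δ = (V_up−V_dn)/(S_up−S_dn) = (287.1939−92.1379)/(368.1339−173.0779) = 1.0000. V = [p*·287.1939 + (1−p*)·92.1379]/1.14 = 203.7268. B = V − Δ·S = -71.0000.
(1,0): S=96.3900. Δ = (V_up−V_dn)/(S_up−S_dn) = (58.1626−-10.2743)/(129.1626−60.7257) = 1.0000. V = [p*·58.1626 + (1−p*)·-10.2743]/1.14 = 34.1093. B = V − Δ·S = -62.2807.
(1,1): S=205.0200. Δ = (V_up−V_dn)/(S_up−S_dn) = (203.7268−58.1626)/(274.7268−129.1626) = 1.0000. V = [p*·203.7268 + (1−p*)·58.1626]/1.14 = 142.7393. B = V − Δ·S = -62.2807.
(0,0): S=153.0000. Δ = (V_up−V_dn)/(S_up−S_dn) = (142.7393−34.1093)/(205.0200−96.3900) = 1.0000. V = [p*·142.7393 + (1−p*)·34.1093]/1.14 = 98.3678. B = V − Δ·S = -54.6322.
Check: Δ(0,0)·S0 + B(0,0) = 98.3678 = V0.

(0,0): Delta=1.0000 Bond=-54.6322
(1,0): Delta=1.0000 Bond=-62.2807
(1,1): Delta=1.0000 Bond=-62.2807
(2,0): Delta=1.0000 Bond=-71.0000
(2,1): Delta=1.0000 Bond=-71.0000
(2,2): Delta=1.0000 Bond=-71.0000
V0=98.3678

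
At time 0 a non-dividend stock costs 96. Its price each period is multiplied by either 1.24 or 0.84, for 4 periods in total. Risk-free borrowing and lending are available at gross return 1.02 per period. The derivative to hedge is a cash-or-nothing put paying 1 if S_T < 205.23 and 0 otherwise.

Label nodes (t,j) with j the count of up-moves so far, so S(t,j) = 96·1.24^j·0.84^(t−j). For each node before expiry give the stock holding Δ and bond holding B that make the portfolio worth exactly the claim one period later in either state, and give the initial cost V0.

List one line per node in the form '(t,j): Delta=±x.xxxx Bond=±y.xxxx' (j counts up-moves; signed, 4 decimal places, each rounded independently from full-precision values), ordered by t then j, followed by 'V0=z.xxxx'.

(0,0): Delta=-0.0022 Bond=1.1006
(1,0): Delta=0.0000 Bond=0.9423
(1,1): Delta=-0.0041 Bond=1.3430
(2,0): Delta=0.0000 Bond=0.9612
(2,1): Delta=0.0000 Bond=0.9612
(2,2): Delta=-0.0075 Bond=1.8695
(3,0): Delta=0.0000 Bond=0.9804
(3,1): Delta=0.0000 Bond=0.9804
(3,2): Delta=0.0000 Bond=0.9804
(3,3): Delta=-0.0137 Bond=3.0392
V0=0.8860

No-arbitrage ⇒ martingale measure with p* = (R−d)/(u−d) = 0.4500.
Terminal payoffs: V(4,0)=1.0000, V(4,1)=1.0000, V(4,2)=1.0000, V(4,3)=1.0000, V(4,4)=0.0000
  t=3,j=0: stock 56.8996 → up 70.5555 (V=1.0000), down 47.7957 (V=1.0000). Price 0.9804; hedge Δ=0.0000, bond B=0.9804.
  t=3,j=1: stock 83.9946 → up 104.1533 (V=1.0000), down 70.5555 (V=1.0000). Price 0.9804; hedge Δ=0.0000, bond B=0.9804.
  t=3,j=2: stock 123.9921 → up 153.7502 (V=1.0000), down 104.1533 (V=1.0000). Price 0.9804; hedge Δ=0.0000, bond B=0.9804.
  t=3,j=3: stock 183.0359 → up 226.9645 (V=0.0000), down 153.7502 (V=1.0000). Price 0.5392; hedge Δ=-0.0137, bond B=3.0392.
  t=2,j=0: stock 67.7376 → up 83.9946 (V=0.9804), down 56.8996 (V=0.9804). Price 0.9612; hedge Δ=0.0000, bond B=0.9612.
  t=2,j=1: stock 99.9936 → up 123.9921 (V=0.9804), down 83.9946 (V=0.9804). Price 0.9612; hedge Δ=0.0000, bond B=0.9612.
  t=2,j=2: stock 147.6096 → up 183.0359 (V=0.5392), down 123.9921 (V=0.9804). Price 0.7665; hedge Δ=-0.0075, bond B=1.8695.
  t=1,j=0: stock 80.6400 → up 99.9936 (V=0.9612), down 67.7376 (V=0.9612). Price 0.9423; hedge Δ=0.0000, bond B=0.9423.
  t=1,j=1: stock 119.0400 → up 147.6096 (V=0.7665), down 99.9936 (V=0.9612). Price 0.8565; hedge Δ=-0.0041, bond B=1.3430.
  t=0,j=0: stock 96.0000 → up 119.0400 (V=0.8565), down 80.6400 (V=0.9423). Price 0.8860; hedge Δ=-0.0022, bond B=1.1006.
Each (Δ,B) replicates both successor values, so the strategy is self-financing and V0 is arbitrage-free.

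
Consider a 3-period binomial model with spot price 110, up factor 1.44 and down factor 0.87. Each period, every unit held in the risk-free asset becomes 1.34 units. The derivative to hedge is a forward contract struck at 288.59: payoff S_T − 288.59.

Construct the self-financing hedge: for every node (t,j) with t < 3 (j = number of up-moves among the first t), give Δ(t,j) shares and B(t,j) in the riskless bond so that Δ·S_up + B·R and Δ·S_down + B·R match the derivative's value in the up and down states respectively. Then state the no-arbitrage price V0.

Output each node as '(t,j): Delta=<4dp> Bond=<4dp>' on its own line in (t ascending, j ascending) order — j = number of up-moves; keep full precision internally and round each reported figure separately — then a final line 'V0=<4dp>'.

(0,0): Delta=1.0000 Bond=-119.9408
(1,0): Delta=1.0000 Bond=-160.7207
(1,1): Delta=1.0000 Bond=-160.7207
(2,0): Delta=1.0000 Bond=-215.3657
(2,1): Delta=1.0000 Bond=-215.3657
(2,2): Delta=1.0000 Bond=-215.3657
V0=-9.9408

Risk-neutral probability p* = (R−d)/(u−d) = (1.34−0.87)/(1.44−0.87) = 0.8246.
Terminal values V(3,·): V(3,0)=-216.1547, V(3,1)=-168.6970, V(3,2)=-90.1465, V(3,3)=39.8682
  t=2,j=0: stock 83.2590 → up 119.8930 (V=-168.6970), down 72.4353 (V=-216.1547). Price -132.1067; hedge Δ=1.0000, bond B=-215.3657.
  t=2,j=1: stock 137.8080 → up 198.4435 (V=-90.1465), down 119.8930 (V=-168.6970). Price -77.5577; hedge Δ=1.0000, bond B=-215.3657.
  t=2,j=2: stock 228.0960 → up 328.4582 (V=39.8682), down 198.4435 (V=-90.1465). Price 12.7303; hedge Δ=1.0000, bond B=-215.3657.
  t=1,j=0: stock 95.7000 → up 137.8080 (V=-77.5577), down 83.2590 (V=-132.1067). Price -65.0207; hedge Δ=1.0000, bond B=-160.7207.
  t=1,j=1: stock 158.4000 → up 228.0960 (V=12.7303), down 137.8080 (V=-77.5577). Price -2.3207; hedge Δ=1.0000, bond B=-160.7207.
  t=0,j=0: stock 110.0000 → up 158.4000 (V=-2.3207), down 95.7000 (V=-65.0207). Price -9.9408; hedge Δ=1.0000, bond B=-119.9408.
Each (Δ,B) replicates both successor values, so the strategy is self-financing and V0 is arbitrage-free.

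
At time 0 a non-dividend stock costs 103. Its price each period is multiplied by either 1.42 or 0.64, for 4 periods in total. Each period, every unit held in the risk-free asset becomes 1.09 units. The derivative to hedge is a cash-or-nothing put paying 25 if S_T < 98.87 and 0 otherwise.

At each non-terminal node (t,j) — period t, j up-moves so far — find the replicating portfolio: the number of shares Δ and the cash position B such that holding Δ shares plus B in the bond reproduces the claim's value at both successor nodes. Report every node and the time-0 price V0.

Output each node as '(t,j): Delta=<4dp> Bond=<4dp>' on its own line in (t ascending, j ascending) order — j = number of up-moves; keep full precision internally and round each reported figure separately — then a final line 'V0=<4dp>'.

(0,0): Delta=-0.1015 Bond=20.4488
(1,0): Delta=-0.1362 Bond=24.5767
(1,1): Delta=-0.0900 Bond=20.6116
(2,0): Delta=0.0000 Bond=21.0420
(2,1): Delta=-0.1812 Bond=31.0027
(2,2): Delta=-0.0599 Bond=16.2069
(3,0): Delta=0.0000 Bond=22.9358
(3,1): Delta=0.0000 Bond=22.9358
(3,2): Delta=-0.2411 Bond=41.7549
(3,3): Delta=0.0000 Bond=0.0000
V0=9.9933

Since d<R<u, set p* = (R−d)/(u−d) = 0.5769; price each node as the discounted p*-expectation of its children.
Payoff layer (t=4): V(4,0)=25.0000, V(4,1)=25.0000, V(4,2)=25.0000, V(4,3)=0.0000, V(4,4)=0.0000
  t=3,j=0: stock 27.0008 → up 38.3412 (V=25.0000), down 17.2805 (V=25.0000). Price 22.9358; hedge Δ=0.0000, bond B=22.9358.
  t=3,j=1: stock 59.9081 → up 85.0695 (V=25.0000), down 38.3412 (V=25.0000). Price 22.9358; hedge Δ=0.0000, bond B=22.9358.
  t=3,j=2: stock 132.9211 → up 188.7479 (V=0.0000), down 85.0695 (V=25.0000). Price 9.7036; hedge Δ=-0.2411, bond B=41.7549.
  t=3,j=3: stock 294.9187 → up 418.7845 (V=0.0000), down 188.7479 (V=0.0000). Price 0.0000; hedge Δ=0.0000, bond B=0.0000.
  t=2,j=0: stock 42.1888 → up 59.9081 (V=22.9358), down 27.0008 (V=22.9358). Price 21.0420; hedge Δ=0.0000, bond B=21.0420.
  t=2,j=1: stock 93.6064 → up 132.9211 (V=9.7036), down 59.9081 (V=22.9358). Price 14.0384; hedge Δ=-0.1812, bond B=31.0027.
  t=2,j=2: stock 207.6892 → up 294.9187 (V=0.0000), down 132.9211 (V=9.7036). Price 3.7664; hedge Δ=-0.0599, bond B=16.2069.
  t=1,j=0: stock 65.9200 → up 93.6064 (V=14.0384), down 42.1888 (V=21.0420). Price 15.5977; hedge Δ=-0.1362, bond B=24.5767.
  t=1,j=1: stock 146.2600 → up 207.6892 (V=3.7664), down 93.6064 (V=14.0384). Price 7.4424; hedge Δ=-0.0900, bond B=20.6116.
  t=0,j=0: stock 103.0000 → up 146.2600 (V=7.4424), down 65.9200 (V=15.5977). Price 9.9933; hedge Δ=-0.1015, bond B=20.4488.
Check: Δ(0,0)·S0 + B(0,0) = 9.9933 = V0.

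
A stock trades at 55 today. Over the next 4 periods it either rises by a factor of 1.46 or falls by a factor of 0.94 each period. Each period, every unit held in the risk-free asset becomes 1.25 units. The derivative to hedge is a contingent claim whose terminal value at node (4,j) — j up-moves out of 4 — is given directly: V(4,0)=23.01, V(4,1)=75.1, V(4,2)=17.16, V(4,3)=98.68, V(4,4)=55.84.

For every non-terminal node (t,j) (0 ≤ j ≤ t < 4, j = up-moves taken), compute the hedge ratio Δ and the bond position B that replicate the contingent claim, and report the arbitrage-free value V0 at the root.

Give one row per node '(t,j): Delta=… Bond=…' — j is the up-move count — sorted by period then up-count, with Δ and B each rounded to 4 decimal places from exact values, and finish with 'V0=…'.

Since d<R<u, set p* = (R−d)/(u−d) = 0.5962; price each node as the discounted p*-expectation of its children.
Terminal values V(4,·): V(4,0)=23.0100, V(4,1)=75.1000, V(4,2)=17.1600, V(4,3)=98.6800, V(4,4)=55.8400
  t=3,j=0: stock 45.6821 → up 66.6959 (V=75.1000), down 42.9412 (V=23.0100). Price 43.2509; hedge Δ=2.1928, bond B=-56.9222.
  t=3,j=1: stock 70.9531 → up 103.5915 (V=17.1600), down 66.6959 (V=75.1000). Price 32.4471; hedge Δ=-1.5704, bond B=143.8702.
  t=3,j=2: stock 110.2037 → up 160.8974 (V=98.6800), down 103.5915 (V=17.1600). Price 52.6068; hedge Δ=1.4225, bond B=-104.1625.
  t=3,j=3: stock 171.1675 → up 249.9045 (V=55.8400), down 160.8974 (V=98.6800). Price 58.5126; hedge Δ=-0.4813, bond B=140.8972.
  t=2,j=0: stock 48.5980 → up 70.9531 (V=32.4471), down 45.6821 (V=43.2509). Price 29.4481; hedge Δ=-0.4275, bond B=50.2248.
  t=2,j=1: stock 75.4820 → up 110.2037 (V=52.6068), down 70.9531 (V=32.4471). Price 35.5723; hedge Δ=0.5136, bond B=-3.1964.
  t=2,j=2: stock 117.2380 → up 171.1675 (V=58.5126), down 110.2037 (V=52.6068). Price 44.9020; hedge Δ=0.0969, bond B=33.5447.
  t=1,j=0: stock 51.7000 → up 75.4820 (V=35.5723), down 48.5980 (V=29.4481). Price 26.4793; hedge Δ=0.2278, bond B=14.7020.
  t=1,j=1: stock 80.3000 → up 117.2380 (V=44.9020), down 75.4820 (V=35.5723). Price 32.9074; hedge Δ=0.2234, bond B=14.9656.
  t=0,j=0: stock 55.0000 → up 80.3000 (V=32.9074), down 51.7000 (V=26.4793). Price 24.2491; hedge Δ=0.2248, bond B=11.8873.
Check: Δ(0,0)·S0 + B(0,0) = 24.2491 = V0.

(0,0): Delta=0.2248 Bond=11.8873
(1,0): Delta=0.2278 Bond=14.7020
(1,1): Delta=0.2234 Bond=14.9656
(2,0): Delta=-0.4275 Bond=50.2248
(2,1): Delta=0.5136 Bond=-3.1964
(2,2): Delta=0.0969 Bond=33.5447
(3,0): Delta=2.1928 Bond=-56.9222
(3,1): Delta=-1.5704 Bond=143.8702
(3,2): Delta=1.4225 Bond=-104.1625
(3,3): Delta=-0.4813 Bond=140.8972
V0=24.2491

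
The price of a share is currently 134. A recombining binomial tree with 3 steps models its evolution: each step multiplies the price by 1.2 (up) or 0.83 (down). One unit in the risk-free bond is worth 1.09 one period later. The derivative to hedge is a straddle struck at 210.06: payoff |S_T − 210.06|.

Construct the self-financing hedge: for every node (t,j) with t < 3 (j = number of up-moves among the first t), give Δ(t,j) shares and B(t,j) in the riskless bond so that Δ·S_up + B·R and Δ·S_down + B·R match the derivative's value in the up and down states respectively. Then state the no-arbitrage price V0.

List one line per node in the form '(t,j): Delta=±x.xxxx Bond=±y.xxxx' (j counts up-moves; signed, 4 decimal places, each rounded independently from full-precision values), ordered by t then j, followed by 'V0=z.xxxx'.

(0,0): Delta=-0.6397 Bond=125.4388
(1,0): Delta=-1.0000 Bond=176.8033
(1,1): Delta=-0.5342 Bond=119.7735
(2,0): Delta=-1.0000 Bond=192.7156
(2,1): Delta=-1.0000 Bond=192.7156
(2,2): Delta=-0.3979 Bond=104.2536
V0=39.7219

No-arbitrage ⇒ martingale measure with p* = (R−d)/(u−d) = 0.7027.
At expiry t=3: V(3,0)=133.4405, V(3,1)=99.2849, V(3,2)=49.9032, V(3,3)=21.4920
  t=2,j=0: stock 92.3126 → up 110.7751 (V=99.2849), down 76.6195 (V=133.4405). Price 100.4030; hedge Δ=-1.0000, bond B=192.7156.
  t=2,j=1: stock 133.4640 → up 160.1568 (V=49.9032), down 110.7751 (V=99.2849). Price 59.2516; hedge Δ=-1.0000, bond B=192.7156.
  t=2,j=2: stock 192.9600 → up 231.5520 (V=21.4920), down 160.1568 (V=49.9032). Price 27.4666; hedge Δ=-0.3979, bond B=104.2536.
  t=1,j=0: stock 111.2200 → up 133.4640 (V=59.2516), down 92.3126 (V=100.4030). Price 65.5833; hedge Δ=-1.0000, bond B=176.8033.
  t=1,j=1: stock 160.8000 → up 192.9600 (V=27.4666), down 133.4640 (V=59.2516). Price 33.8681; hedge Δ=-0.5342, bond B=119.7735.
  t=0,j=0: stock 134.0000 → up 160.8000 (V=33.8681), down 111.2200 (V=65.5833). Price 39.7219; hedge Δ=-0.6397, bond B=125.4388.
Each (Δ,B) replicates both successor values, so the strategy is self-financing and V0 is arbitrage-free.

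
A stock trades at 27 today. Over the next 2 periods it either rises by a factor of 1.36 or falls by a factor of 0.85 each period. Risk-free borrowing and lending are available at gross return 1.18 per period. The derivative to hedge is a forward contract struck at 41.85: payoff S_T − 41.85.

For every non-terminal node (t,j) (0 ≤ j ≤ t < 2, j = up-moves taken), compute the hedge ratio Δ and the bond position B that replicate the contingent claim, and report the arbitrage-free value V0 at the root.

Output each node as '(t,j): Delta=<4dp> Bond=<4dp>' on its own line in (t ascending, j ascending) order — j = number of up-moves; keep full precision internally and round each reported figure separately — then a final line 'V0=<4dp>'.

Since d<R<u, set p* = (R−d)/(u−d) = 0.6471; price each node as the discounted p*-expectation of its children.
Terminal payoffs: V(2,0)=-22.3425, V(2,1)=-10.6380, V(2,2)=8.0892
Node (1,0) S=22.9500: V=(p*·-10.6380+(1−p*)·-22.3425)/1.18=-12.5161; Δ=(-10.6380−-22.3425)/(31.2120−19.5075)=1.0000; B=V−Δ·S=-35.4661
Node (1,1) S=36.7200: V=(p*·8.0892+(1−p*)·-10.6380)/1.18=1.2539; Δ=(8.0892−-10.6380)/(49.9392−31.2120)=1.0000; B=V−Δ·S=-35.4661
Node (0,0) S=27.0000: V=(p*·1.2539+(1−p*)·-12.5161)/1.18=-3.0560; Δ=(1.2539−-12.5161)/(36.7200−22.9500)=1.0000; B=V−Δ·S=-30.0560
Self-financing check: at every node Δ·S+B equals the discounted successor values.

(0,0): Delta=1.0000 Bond=-30.0560
(1,0): Delta=1.0000 Bond=-35.4661
(1,1): Delta=1.0000 Bond=-35.4661
V0=-3.0560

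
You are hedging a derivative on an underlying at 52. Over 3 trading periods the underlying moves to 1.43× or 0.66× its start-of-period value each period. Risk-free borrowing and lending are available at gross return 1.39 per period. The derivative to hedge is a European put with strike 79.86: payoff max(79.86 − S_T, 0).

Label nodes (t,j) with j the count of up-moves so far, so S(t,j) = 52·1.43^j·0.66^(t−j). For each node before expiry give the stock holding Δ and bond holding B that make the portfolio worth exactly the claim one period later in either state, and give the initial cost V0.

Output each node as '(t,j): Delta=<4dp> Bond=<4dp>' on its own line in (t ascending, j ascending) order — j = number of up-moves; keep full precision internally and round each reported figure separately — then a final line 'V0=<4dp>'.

(0,0): Delta=-0.1612 Bond=9.0251
(1,0): Delta=-1.0000 Bond=41.3333
(1,1): Delta=-0.1400 Bond=10.9674
(2,0): Delta=-1.0000 Bond=57.4532
(2,1): Delta=-1.0000 Bond=57.4532
(2,2): Delta=-0.1182 Bond=12.9319
V0=0.6439

Since d<R<u, set p* = (R−d)/(u−d) = 0.9481; price each node as the discounted p*-expectation of its children.
Payoff layer (t=3): V(3,0)=64.9102, V(3,1)=47.4688, V(3,2)=9.6790, V(3,3)=0.0000
  t=2,j=0: stock 22.6512 → up 32.3912 (V=47.4688), down 14.9498 (V=64.9102). Price 34.8020; hedge Δ=-1.0000, bond B=57.4532.
  t=2,j=1: stock 49.0776 → up 70.1810 (V=9.6790), down 32.3912 (V=47.4688). Price 8.3756; hedge Δ=-1.0000, bond B=57.4532.
  t=2,j=2: stock 106.3348 → up 152.0588 (V=0.0000), down 70.1810 (V=9.6790). Price 0.3617; hedge Δ=-0.1182, bond B=12.9319.
  t=1,j=0: stock 34.3200 → up 49.0776 (V=8.3756), down 22.6512 (V=34.8020). Price 7.0133; hedge Δ=-1.0000, bond B=41.3333.
  t=1,j=1: stock 74.3600 → up 106.3348 (V=0.3617), down 49.0776 (V=8.3756). Price 0.5597; hedge Δ=-0.1400, bond B=10.9674.
  t=0,j=0: stock 52.0000 → up 74.3600 (V=0.5597), down 34.3200 (V=7.0133). Price 0.6439; hedge Δ=-0.1612, bond B=9.0251.
Each (Δ,B) replicates both successor values, so the strategy is self-financing and V0 is arbitrage-free.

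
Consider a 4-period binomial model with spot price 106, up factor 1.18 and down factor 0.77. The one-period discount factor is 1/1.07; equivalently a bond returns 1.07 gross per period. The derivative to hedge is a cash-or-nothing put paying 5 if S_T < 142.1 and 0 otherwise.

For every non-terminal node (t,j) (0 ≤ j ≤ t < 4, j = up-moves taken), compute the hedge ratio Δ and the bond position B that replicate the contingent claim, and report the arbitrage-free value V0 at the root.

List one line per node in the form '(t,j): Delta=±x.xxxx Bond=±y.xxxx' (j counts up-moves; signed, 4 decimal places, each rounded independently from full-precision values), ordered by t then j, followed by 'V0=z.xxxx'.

No-arbitrage ⇒ martingale measure with p* = (R−d)/(u−d) = 0.7317.
Payoff layer (t=4): V(4,0)=5.0000, V(4,1)=5.0000, V(4,2)=5.0000, V(4,3)=5.0000, V(4,4)=0.0000
  t=3,j=0: stock 48.3925 → up 57.1031 (V=5.0000), down 37.2622 (V=5.0000). Price 4.6729; hedge Δ=0.0000, bond B=4.6729.
  t=3,j=1: stock 74.1599 → up 87.5087 (V=5.0000), down 57.1031 (V=5.0000). Price 4.6729; hedge Δ=0.0000, bond B=4.6729.
  t=3,j=2: stock 113.6477 → up 134.1043 (V=5.0000), down 87.5087 (V=5.0000). Price 4.6729; hedge Δ=0.0000, bond B=4.6729.
  t=3,j=3: stock 174.1614 → up 205.5104 (V=0.0000), down 134.1043 (V=5.0000). Price 1.2537; hedge Δ=-0.0700, bond B=13.4488.
  t=2,j=0: stock 62.8474 → up 74.1599 (V=4.6729), down 48.3925 (V=4.6729). Price 4.3672; hedge Δ=0.0000, bond B=4.3672.
  t=2,j=1: stock 96.3116 → up 113.6477 (V=4.6729), down 74.1599 (V=4.6729). Price 4.3672; hedge Δ=0.0000, bond B=4.3672.
  t=2,j=2: stock 147.5944 → up 174.1614 (V=1.2537), down 113.6477 (V=4.6729). Price 2.0290; hedge Δ=-0.0565, bond B=10.3685.
  t=1,j=0: stock 81.6200 → up 96.3116 (V=4.3672), down 62.8474 (V=4.3672). Price 4.0815; hedge Δ=0.0000, bond B=4.0815.
  t=1,j=1: stock 125.0800 → up 147.5944 (V=2.0290), down 96.3116 (V=4.3672). Price 2.4826; hedge Δ=-0.0456, bond B=8.1854.
  t=0,j=0: stock 106.0000 → up 125.0800 (V=2.4826), down 81.6200 (V=4.0815). Price 2.7211; hedge Δ=-0.0368, bond B=6.6209.
The time-0 hedge costs 2.7211, which is the no-arbitrage price.

(0,0): Delta=-0.0368 Bond=6.6209
(1,0): Delta=0.0000 Bond=4.0815
(1,1): Delta=-0.0456 Bond=8.1854
(2,0): Delta=0.0000 Bond=4.3672
(2,1): Delta=0.0000 Bond=4.3672
(2,2): Delta=-0.0565 Bond=10.3685
(3,0): Delta=0.0000 Bond=4.6729
(3,1): Delta=0.0000 Bond=4.6729
(3,2): Delta=0.0000 Bond=4.6729
(3,3): Delta=-0.0700 Bond=13.4488
V0=2.7211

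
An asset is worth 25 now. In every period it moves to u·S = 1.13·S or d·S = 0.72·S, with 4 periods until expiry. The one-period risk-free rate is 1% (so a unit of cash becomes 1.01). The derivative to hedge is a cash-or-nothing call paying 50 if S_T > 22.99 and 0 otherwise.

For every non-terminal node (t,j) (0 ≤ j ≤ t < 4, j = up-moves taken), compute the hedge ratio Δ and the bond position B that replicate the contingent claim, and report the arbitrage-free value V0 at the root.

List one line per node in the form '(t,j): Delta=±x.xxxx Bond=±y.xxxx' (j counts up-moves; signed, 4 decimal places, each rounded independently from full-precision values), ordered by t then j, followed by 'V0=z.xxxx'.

(0,0): Delta=2.0798 Bond=-20.0633
(1,0): Delta=3.3228 Bond=-42.6366
(1,1): Delta=1.7521 Bond=-11.0063
(2,0): Delta=0.0000 Bond=0.0000
(2,1): Delta=4.1988 Bond=-60.8822
(2,2): Delta=1.1070 Bond=9.4764
(3,0): Delta=0.0000 Bond=0.0000
(3,1): Delta=0.0000 Bond=0.0000
(3,2): Delta=5.3059 Bond=-86.9355
(3,3): Delta=0.0000 Bond=49.5050
V0=31.9326

No-arbitrage ⇒ martingale measure with p* = (R−d)/(u−d) = 0.7073.
Terminal values V(4,·): V(4,0)=0.0000, V(4,1)=0.0000, V(4,2)=0.0000, V(4,3)=50.0000, V(4,4)=50.0000
  t=3,j=0: stock 9.3312 → up 10.5443 (V=0.0000), down 6.7185 (V=0.0000). Price 0.0000; hedge Δ=0.0000, bond B=0.0000.
  t=3,j=1: stock 14.6448 → up 16.5486 (V=0.0000), down 10.5443 (V=0.0000). Price 0.0000; hedge Δ=0.0000, bond B=0.0000.
  t=3,j=2: stock 22.9842 → up 25.9721 (V=50.0000), down 16.5486 (V=0.0000). Price 35.0157; hedge Δ=5.3059, bond B=-86.9355.
  t=3,j=3: stock 36.0724 → up 40.7618 (V=50.0000), down 25.9721 (V=50.0000). Price 49.5050; hedge Δ=0.0000, bond B=49.5050.
  t=2,j=0: stock 12.9600 → up 14.6448 (V=0.0000), down 9.3312 (V=0.0000). Price 0.0000; hedge Δ=0.0000, bond B=0.0000.
  t=2,j=1: stock 20.3400 → up 22.9842 (V=35.0157), down 14.6448 (V=0.0000). Price 24.5220; hedge Δ=4.1988, bond B=-60.8822.
  t=2,j=2: stock 31.9225 → up 36.0724 (V=49.5050), down 22.9842 (V=35.0157). Price 44.8160; hedge Δ=1.1070, bond B=9.4764.
  t=1,j=0: stock 18.0000 → up 20.3400 (V=24.5220), down 12.9600 (V=0.0000). Price 17.1731; hedge Δ=3.3228, bond B=-42.6366.
  t=1,j=1: stock 28.2500 → up 31.9225 (V=44.8160), down 20.3400 (V=24.5220). Price 38.4914; hedge Δ=1.7521, bond B=-11.0063.
  t=0,j=0: stock 25.0000 → up 28.2500 (V=38.4914), down 18.0000 (V=17.1731). Price 31.9326; hedge Δ=2.0798, bond B=-20.0633.
Self-financing check: at every node Δ·S+B equals the discounted successor values.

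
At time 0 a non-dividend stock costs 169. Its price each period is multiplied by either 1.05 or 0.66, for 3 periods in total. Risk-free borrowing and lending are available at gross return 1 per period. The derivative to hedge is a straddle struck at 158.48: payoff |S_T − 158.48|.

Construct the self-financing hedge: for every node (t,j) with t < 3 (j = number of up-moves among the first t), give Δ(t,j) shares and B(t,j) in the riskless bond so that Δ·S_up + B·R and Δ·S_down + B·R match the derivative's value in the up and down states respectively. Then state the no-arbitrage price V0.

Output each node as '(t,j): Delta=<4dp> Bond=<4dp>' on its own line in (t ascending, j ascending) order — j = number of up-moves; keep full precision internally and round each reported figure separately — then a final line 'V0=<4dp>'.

Risk-neutral probability p* = (R−d)/(u−d) = (1−0.66)/(1.05−0.66) = 0.8718.
At expiry t=3: V(3,0)=109.8932, V(3,1)=81.1828, V(3,2)=35.5071, V(3,3)=37.1586
Node (2,0) S=73.6164: V=(p*·81.1828+(1−p*)·109.8932)/1=84.8636; Δ=(81.1828−109.8932)/(77.2972−48.5868)=-1.0000; B=V−Δ·S=158.4800
Node (2,1) S=117.1170: V=(p*·35.5071+(1−p*)·81.1828)/1=41.3630; Δ=(35.5071−81.1828)/(122.9729−77.2972)=-1.0000; B=V−Δ·S=158.4800
Node (2,2) S=186.3225: V=(p*·37.1586+(1−p*)·35.5071)/1=36.9469; Δ=(37.1586−35.5071)/(195.6386−122.9729)=0.0227; B=V−Δ·S=32.7123
Node (1,0) S=111.5400: V=(p*·41.3630+(1−p*)·84.8636)/1=46.9400; Δ=(41.3630−84.8636)/(117.1170−73.6164)=-1.0000; B=V−Δ·S=158.4800
Node (1,1) S=177.4500: V=(p*·36.9469+(1−p*)·41.3630)/1=37.5131; Δ=(36.9469−41.3630)/(186.3225−117.1170)=-0.0638; B=V−Δ·S=48.8364
Node (0,0) S=169.0000: V=(p*·37.5131+(1−p*)·46.9400)/1=38.7216; Δ=(37.5131−46.9400)/(177.4500−111.5400)=-0.1430; B=V−Δ·S=62.8933
Root portfolio cost Δ·169+B reproduces V0=38.7216.

(0,0): Delta=-0.1430 Bond=62.8933
(1,0): Delta=-1.0000 Bond=158.4800
(1,1): Delta=-0.0638 Bond=48.8364
(2,0): Delta=-1.0000 Bond=158.4800
(2,1): Delta=-1.0000 Bond=158.4800
(2,2): Delta=0.0227 Bond=32.7123
V0=38.7216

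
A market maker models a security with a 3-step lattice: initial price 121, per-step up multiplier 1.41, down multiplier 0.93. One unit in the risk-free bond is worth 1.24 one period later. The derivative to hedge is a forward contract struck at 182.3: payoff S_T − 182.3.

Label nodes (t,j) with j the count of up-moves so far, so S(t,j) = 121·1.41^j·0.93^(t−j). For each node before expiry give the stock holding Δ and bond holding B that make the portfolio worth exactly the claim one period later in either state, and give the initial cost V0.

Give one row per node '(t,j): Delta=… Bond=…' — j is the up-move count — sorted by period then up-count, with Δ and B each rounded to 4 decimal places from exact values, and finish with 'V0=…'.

Risk-neutral probability p* = (R−d)/(u−d) = (1.24−0.93)/(1.41−0.93) = 0.6458.
At expiry t=3: V(3,0)=-84.9728, V(3,1)=-34.7394, V(3,2)=41.4209, V(3,3)=156.8897
(2,0): S=104.6529. Δ = (V_up−V_dn)/(S_up−S_dn) = (-34.7394−-84.9728)/(147.5606−97.3272) = 1.0000. V = [p*·-34.7394 + (1−p*)·-84.9728]/1.24 = -42.3632. B = V − Δ·S = -147.0161.
(2,1): S=158.6673. Δ = (V_up−V_dn)/(S_up−S_dn) = (41.4209−-34.7394)/(223.7209−147.5606) = 1.0000. V = [p*·41.4209 + (1−p*)·-34.7394]/1.24 = 11.6512. B = V − Δ·S = -147.0161.
(2,2): S=240.5601. Δ = (V_up−V_dn)/(S_up−S_dn) = (156.8897−41.4209)/(339.1897−223.7209) = 1.0000. V = [p*·156.8897 + (1−p*)·41.4209]/1.24 = 93.5440. B = V − Δ·S = -147.0161.
(1,0): S=112.5300. Δ = (V_up−V_dn)/(S_up−S_dn) = (11.6512−-42.3632)/(158.6673−104.6529) = 1.0000. V = [p*·11.6512 + (1−p*)·-42.3632]/1.24 = -6.0314. B = V − Δ·S = -118.5614.
(1,1): S=170.6100. Δ = (V_up−V_dn)/(S_up−S_dn) = (93.5440−11.6512)/(240.5601−158.6673) = 1.0000. V = [p*·93.5440 + (1−p*)·11.6512]/1.24 = 52.0486. B = V − Δ·S = -118.5614.
(0,0): S=121.0000. Δ = (V_up−V_dn)/(S_up−S_dn) = (52.0486−-6.0314)/(170.6100−112.5300) = 1.0000. V = [p*·52.0486 + (1−p*)·-6.0314]/1.24 = 25.3860. B = V − Δ·S = -95.6140.
The time-0 hedge costs 25.3860, which is the no-arbitrage price.

(0,0): Delta=1.0000 Bond=-95.6140
(1,0): Delta=1.0000 Bond=-118.5614
(1,1): Delta=1.0000 Bond=-118.5614
(2,0): Delta=1.0000 Bond=-147.0161
(2,1): Delta=1.0000 Bond=-147.0161
(2,2): Delta=1.0000 Bond=-147.0161
V0=25.3860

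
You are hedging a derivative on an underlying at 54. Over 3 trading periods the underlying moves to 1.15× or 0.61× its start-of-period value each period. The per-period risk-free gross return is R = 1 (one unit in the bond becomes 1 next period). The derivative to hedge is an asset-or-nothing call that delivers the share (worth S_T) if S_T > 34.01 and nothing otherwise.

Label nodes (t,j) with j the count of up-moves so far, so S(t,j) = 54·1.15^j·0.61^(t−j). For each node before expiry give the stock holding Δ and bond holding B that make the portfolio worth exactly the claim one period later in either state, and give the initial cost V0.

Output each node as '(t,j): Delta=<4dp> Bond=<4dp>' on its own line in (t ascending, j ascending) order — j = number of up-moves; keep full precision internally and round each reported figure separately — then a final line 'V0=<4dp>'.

(0,0): Delta=1.2892 Bond=-19.7448
(1,0): Delta=1.7688 Bond=-35.5407
(1,1): Delta=1.1914 Bond=-13.6695
(2,0): Delta=0.0000 Bond=0.0000
(2,1): Delta=2.1296 Bond=-49.2102
(2,2): Delta=1.0000 Bond=0.0000
V0=49.8742

Under the risk-neutral measure, an up-move has probability p* = (R−d)/(u−d) = 0.7222 and values discount at R = 1.
Terminal values V(3,·): V(3,0)=0.0000, V(3,1)=0.0000, V(3,2)=43.5631, V(3,3)=82.1272
Node (2,0) S=20.0934: V=(p*·0.0000+(1−p*)·0.0000)/1=0.0000; Δ=(0.0000−0.0000)/(23.1074−12.2570)=0.0000; B=V−Δ·S=0.0000
Node (2,1) S=37.8810: V=(p*·43.5631+(1−p*)·0.0000)/1=31.4623; Δ=(43.5631−0.0000)/(43.5631−23.1074)=2.1296; B=V−Δ·S=-49.2102
Node (2,2) S=71.4150: V=(p*·82.1272+(1−p*)·43.5631)/1=71.4150; Δ=(82.1272−43.5631)/(82.1272−43.5631)=1.0000; B=V−Δ·S=0.0000
Node (1,0) S=32.9400: V=(p*·31.4623+(1−p*)·0.0000)/1=22.7228; Δ=(31.4623−0.0000)/(37.8810−20.0934)=1.7688; B=V−Δ·S=-35.5407
Node (1,1) S=62.1000: V=(p*·71.4150+(1−p*)·31.4623)/1=60.3170; Δ=(71.4150−31.4623)/(71.4150−37.8810)=1.1914; B=V−Δ·S=-13.6695
Node (0,0) S=54.0000: V=(p*·60.3170+(1−p*)·22.7228)/1=49.8742; Δ=(60.3170−22.7228)/(62.1000−32.9400)=1.2892; B=V−Δ·S=-19.7448
Self-financing check: at every node Δ·S+B equals the discounted successor values.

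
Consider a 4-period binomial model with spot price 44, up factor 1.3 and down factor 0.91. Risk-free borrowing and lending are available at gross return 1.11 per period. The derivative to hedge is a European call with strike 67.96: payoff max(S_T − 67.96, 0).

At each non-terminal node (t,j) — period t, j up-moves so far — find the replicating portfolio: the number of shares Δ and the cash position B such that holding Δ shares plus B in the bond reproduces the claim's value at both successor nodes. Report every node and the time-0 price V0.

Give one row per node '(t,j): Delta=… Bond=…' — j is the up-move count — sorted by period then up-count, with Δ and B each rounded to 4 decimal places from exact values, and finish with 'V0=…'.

(0,0): Delta=0.5443 Bond=-17.8578
(1,0): Delta=0.2735 Bond=-8.9772
(1,1): Delta=0.7245 Bond=-30.1248
(2,0): Delta=0.0000 Bond=0.0000
(2,1): Delta=0.4553 Bond=-19.4311
(2,2): Delta=0.9034 Bond=-46.7456
(3,0): Delta=0.0000 Bond=0.0000
(3,1): Delta=0.0000 Bond=0.0000
(3,2): Delta=0.7582 Bond=-42.0586
(3,3): Delta=1.0000 Bond=-61.2252
V0=6.0929

The replicating-portfolio and risk-neutral prices coincide; use p* = (1.11−0.91)/(1.3−0.91) = 0.5128 for the latter.
Terminal values V(4,·): V(4,0)=0.0000, V(4,1)=0.0000, V(4,2)=0.0000, V(4,3)=20.0079, V(4,4)=57.7084
Node (3,0) S=33.1571: V=(p*·0.0000+(1−p*)·0.0000)/1.11=0.0000; Δ=(0.0000−0.0000)/(43.1043−30.1730)=0.0000; B=V−Δ·S=0.0000
Node (3,1) S=47.3673: V=(p*·0.0000+(1−p*)·0.0000)/1.11=0.0000; Δ=(0.0000−0.0000)/(61.5775−43.1043)=0.0000; B=V−Δ·S=0.0000
Node (3,2) S=67.6676: V=(p*·20.0079+(1−p*)·0.0000)/1.11=9.2436; Δ=(20.0079−0.0000)/(87.9679−61.5775)=0.7582; B=V−Δ·S=-42.0586
Node (3,3) S=96.6680: V=(p*·57.7084+(1−p*)·20.0079)/1.11=35.4428; Δ=(57.7084−20.0079)/(125.6684−87.9679)=1.0000; B=V−Δ·S=-61.2252
Node (2,0) S=36.4364: V=(p*·0.0000+(1−p*)·0.0000)/1.11=0.0000; Δ=(0.0000−0.0000)/(47.3673−33.1571)=0.0000; B=V−Δ·S=0.0000
Node (2,1) S=52.0520: V=(p*·9.2436+(1−p*)·0.0000)/1.11=4.2706; Δ=(9.2436−0.0000)/(67.6676−47.3673)=0.4553; B=V−Δ·S=-19.4311
Node (2,2) S=74.3600: V=(p*·35.4428+(1−p*)·9.2436)/1.11=20.4316; Δ=(35.4428−9.2436)/(96.6680−67.6676)=0.9034; B=V−Δ·S=-46.7456
Node (1,0) S=40.0400: V=(p*·4.2706+(1−p*)·0.0000)/1.11=1.9730; Δ=(4.2706−0.0000)/(52.0520−36.4364)=0.2735; B=V−Δ·S=-8.9772
Node (1,1) S=57.2000: V=(p*·20.4316+(1−p*)·4.2706)/1.11=11.3138; Δ=(20.4316−4.2706)/(74.3600−52.0520)=0.7245; B=V−Δ·S=-30.1248
Node (0,0) S=44.0000: V=(p*·11.3138+(1−p*)·1.9730)/1.11=6.0929; Δ=(11.3138−1.9730)/(57.2000−40.0400)=0.5443; B=V−Δ·S=-17.8578
The time-0 hedge costs 6.0929, which is the no-arbitrage price.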